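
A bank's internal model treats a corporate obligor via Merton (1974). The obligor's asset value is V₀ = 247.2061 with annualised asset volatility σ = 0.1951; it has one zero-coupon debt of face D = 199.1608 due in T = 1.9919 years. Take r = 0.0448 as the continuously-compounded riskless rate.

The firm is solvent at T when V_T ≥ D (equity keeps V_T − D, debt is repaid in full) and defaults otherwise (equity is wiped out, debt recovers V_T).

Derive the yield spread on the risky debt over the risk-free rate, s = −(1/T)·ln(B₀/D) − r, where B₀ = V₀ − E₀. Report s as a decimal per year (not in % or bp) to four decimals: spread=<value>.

d₁ = [ln(V₀/D) + (r + σ²/2)T] / (σ√T)
   = [ln(247.2061/199.1608) + (0.0448 + 0.5·0.1951²)·1.9919] / (0.1951·√1.9919)
   = [0.216110 + 0.127147] / 0.275354 = 1.246603
d₂ = d₁ − σ√T = 1.246603 − 0.275354 = 0.971249
N(d₁) = 0.893728,  N(d₂) = 0.834288,  e^(−rT) = 0.914629
E₀ = V₀·N(d₁) − D·e^(−rT)·N(d₂)
   = 247.2061·0.893728 − 199.1608·0.914629·0.834288 = 68.962760
B₀ = V₀ − E₀ = 247.2061 − 68.962760 = 178.243340
spread = −(1/T)·ln(B₀/D) − r = −(1/1.9919)·ln(178.243340/199.1608) − 0.0448 = 0.01090703

spread=0.0109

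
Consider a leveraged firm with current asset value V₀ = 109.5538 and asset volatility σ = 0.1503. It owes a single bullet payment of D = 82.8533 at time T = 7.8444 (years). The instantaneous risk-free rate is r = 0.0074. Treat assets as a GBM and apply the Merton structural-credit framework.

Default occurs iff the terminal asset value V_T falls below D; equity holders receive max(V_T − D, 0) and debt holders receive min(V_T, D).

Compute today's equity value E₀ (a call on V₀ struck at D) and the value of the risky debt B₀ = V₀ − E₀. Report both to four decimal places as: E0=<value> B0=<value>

d₁ = [ln(V₀/D) + (r + σ²/2)T] / (σ√T)
   = [ln(109.5538/82.8533) + (0.0074 + 0.5·0.1503²)·7.8444] / (0.1503·√7.8444)
   = [0.279344 + 0.146651] / 0.420958 = 1.011967
d₂ = d₁ − σ√T = 1.011967 − 0.420958 = 0.591009
N(d₁) = 0.844223,  N(d₂) = 0.722743,  e^(−rT) = 0.943604
E₀ = V₀·N(d₁) − D·e^(−rT)·N(d₂)
   = 109.5538·0.844223 − 82.8533·0.943604·0.722743 = 35.983299
B₀ = V₀ − E₀ = 109.5538 − 35.983299 = 73.570501

E0=35.9833 B0=73.5705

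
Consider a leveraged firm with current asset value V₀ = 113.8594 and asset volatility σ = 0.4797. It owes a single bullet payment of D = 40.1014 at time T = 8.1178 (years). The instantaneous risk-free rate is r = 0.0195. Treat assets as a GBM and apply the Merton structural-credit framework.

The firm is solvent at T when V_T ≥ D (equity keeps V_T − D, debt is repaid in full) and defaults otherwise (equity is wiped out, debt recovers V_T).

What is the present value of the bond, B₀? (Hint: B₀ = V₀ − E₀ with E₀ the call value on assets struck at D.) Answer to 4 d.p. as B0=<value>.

d₁ = [ln(V₀/D) + (r + σ²/2)T] / (σ√T)
   = [ln(113.8594/40.1014) + (0.0195 + 0.5·0.4797²)·8.1178] / (0.4797·√8.1178)
   = [1.043553 + 1.092299] / 1.366749 = 1.562724
d₂ = d₁ − σ√T = 1.562724 − 1.366749 = 0.195975
N(d₁) = 0.940941,  N(d₂) = 0.577685,  e^(−rT) = 0.853596
E₀ = V₀·N(d₁) − D·e^(−rT)·N(d₂)
   = 113.8594·0.940941 − 40.1014·0.853596·0.577685 = 87.360617
B₀ = V₀ − E₀ = 113.8594 − 87.360617 = 26.498783

B0=26.4988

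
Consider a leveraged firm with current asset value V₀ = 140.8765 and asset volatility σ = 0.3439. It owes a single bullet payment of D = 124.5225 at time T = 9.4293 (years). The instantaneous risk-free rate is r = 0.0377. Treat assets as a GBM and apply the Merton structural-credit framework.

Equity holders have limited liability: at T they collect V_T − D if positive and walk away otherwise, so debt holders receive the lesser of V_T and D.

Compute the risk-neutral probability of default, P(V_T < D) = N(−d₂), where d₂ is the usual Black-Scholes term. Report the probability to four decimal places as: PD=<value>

d₁ = [ln(V₀/D) + (r + σ²/2)T] / (σ√T)
   = [ln(140.8765/124.5225) + (0.0377 + 0.5·0.3439²)·9.4293] / (0.3439·√9.4293)
   = [0.123397 + 0.913073] / 1.056019 = 0.981488
d₂ = d₁ − σ√T = 0.981488 − 1.056019 = -0.074531
risk-neutral PD = N(−d₂) = N(0.074531) = 0.529706

PD=0.5297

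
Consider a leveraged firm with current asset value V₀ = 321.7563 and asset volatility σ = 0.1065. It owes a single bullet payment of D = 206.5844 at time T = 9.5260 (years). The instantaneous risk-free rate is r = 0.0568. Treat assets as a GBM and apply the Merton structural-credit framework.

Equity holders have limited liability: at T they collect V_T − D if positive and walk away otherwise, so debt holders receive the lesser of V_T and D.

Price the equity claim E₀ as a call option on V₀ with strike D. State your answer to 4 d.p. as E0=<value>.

d₁ = [ln(V₀/D) + (r + σ²/2)T] / (σ√T)
   = [ln(321.7563/206.5844) + (0.0568 + 0.5·0.1065²)·9.5260] / (0.1065·√9.5260)
   = [0.443085 + 0.595100] / 0.328704 = 3.158421
d₂ = d₁ − σ√T = 3.158421 − 0.328704 = 2.829717
N(d₁) = 0.999207,  N(d₂) = 0.997671,  e^(−rT) = 0.582121
E₀ = V₀·N(d₁) − D·e^(−rT)·N(d₂)
   = 321.7563·0.999207 − 206.5844·0.582121·0.997671 = 201.524104

E0=201.5241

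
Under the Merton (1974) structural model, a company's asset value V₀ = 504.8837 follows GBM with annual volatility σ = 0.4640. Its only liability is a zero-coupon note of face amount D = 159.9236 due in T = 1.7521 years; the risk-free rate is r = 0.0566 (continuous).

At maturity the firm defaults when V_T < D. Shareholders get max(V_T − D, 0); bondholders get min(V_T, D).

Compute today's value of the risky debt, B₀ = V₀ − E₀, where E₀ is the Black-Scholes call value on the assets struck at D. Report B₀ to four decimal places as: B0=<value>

B0=143.5830

d₁ = [ln(V₀/D) + (r + σ²/2)T] / (σ√T)
   = [ln(504.8837/159.9236) + (0.0566 + 0.5·0.4640²)·1.7521] / (0.4640·√1.7521)
   = [1.149632 + 0.287779] / 0.614182 = 2.340364
d₂ = d₁ − σ√T = 2.340364 − 0.614182 = 1.726182
N(d₁) = 0.990368,  N(d₂) = 0.957843,  e^(−rT) = 0.905590
E₀ = V₀·N(d₁) − D·e^(−rT)·N(d₂)
   = 504.8837·0.990368 − 159.9236·0.905590·0.957843 = 361.300692
B₀ = V₀ − E₀ = 504.8837 − 361.300692 = 143.583008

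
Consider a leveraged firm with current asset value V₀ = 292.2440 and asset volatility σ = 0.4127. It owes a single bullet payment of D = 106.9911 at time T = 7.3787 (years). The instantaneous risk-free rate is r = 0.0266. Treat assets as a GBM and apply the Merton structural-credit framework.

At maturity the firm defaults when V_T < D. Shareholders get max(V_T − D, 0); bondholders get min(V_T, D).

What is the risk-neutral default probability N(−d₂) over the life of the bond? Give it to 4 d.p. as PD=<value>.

d₁ = [ln(V₀/D) + (r + σ²/2)T] / (σ√T)
   = [ln(292.2440/106.9911) + (0.0266 + 0.5·0.4127²)·7.3787] / (0.4127·√7.3787)
   = [1.004843 + 0.824648] / 1.121048 = 1.631947
d₂ = d₁ − σ√T = 1.631947 − 1.121048 = 0.510898
risk-neutral PD = N(−d₂) = N(-0.510898) = 0.304711

PD=0.3047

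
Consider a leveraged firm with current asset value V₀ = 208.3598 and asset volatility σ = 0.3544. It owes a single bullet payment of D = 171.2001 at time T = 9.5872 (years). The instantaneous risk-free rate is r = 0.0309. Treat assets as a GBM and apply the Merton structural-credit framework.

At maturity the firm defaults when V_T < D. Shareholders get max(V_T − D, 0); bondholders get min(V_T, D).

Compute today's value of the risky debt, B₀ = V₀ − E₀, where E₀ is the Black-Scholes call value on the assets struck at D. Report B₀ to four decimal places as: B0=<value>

B0=91.7742

d₁ = [ln(V₀/D) + (r + σ²/2)T] / (σ√T)
   = [ln(208.3598/171.2001) + (0.0309 + 0.5·0.3544²)·9.5872] / (0.3544·√9.5872)
   = [0.196433 + 0.898318] / 1.097336 = 0.997644
d₂ = d₁ − σ√T = 0.997644 − 1.097336 = -0.099692
N(d₁) = 0.840774,  N(d₂) = 0.460295,  e^(−rT) = 0.743606
E₀ = V₀·N(d₁) − D·e^(−rT)·N(d₂)
   = 208.3598·0.840774 − 171.2001·0.743606·0.460295 = 116.585553
B₀ = V₀ − E₀ = 208.3598 − 116.585553 = 91.774247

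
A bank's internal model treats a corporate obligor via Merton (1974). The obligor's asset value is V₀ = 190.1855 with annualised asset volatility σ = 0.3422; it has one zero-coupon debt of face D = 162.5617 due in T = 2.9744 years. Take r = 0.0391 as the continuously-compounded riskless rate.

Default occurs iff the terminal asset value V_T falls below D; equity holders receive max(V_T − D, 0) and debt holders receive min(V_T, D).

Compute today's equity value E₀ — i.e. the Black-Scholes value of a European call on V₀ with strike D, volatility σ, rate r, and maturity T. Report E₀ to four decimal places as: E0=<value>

d₁ = [ln(V₀/D) + (r + σ²/2)T] / (σ√T)
   = [ln(190.1855/162.5617) + (0.0391 + 0.5·0.3422²)·2.9744] / (0.3422·√2.9744)
   = [0.156942 + 0.290451] / 0.590173 = 0.758072
d₂ = d₁ − σ√T = 0.758072 − 0.590173 = 0.167898
N(d₁) = 0.775796,  N(d₂) = 0.566668,  e^(−rT) = 0.890209
E₀ = V₀·N(d₁) − D·e^(−rT)·N(d₂)
   = 190.1855·0.775796 − 162.5617·0.890209·0.566668 = 65.540370

E0=65.5404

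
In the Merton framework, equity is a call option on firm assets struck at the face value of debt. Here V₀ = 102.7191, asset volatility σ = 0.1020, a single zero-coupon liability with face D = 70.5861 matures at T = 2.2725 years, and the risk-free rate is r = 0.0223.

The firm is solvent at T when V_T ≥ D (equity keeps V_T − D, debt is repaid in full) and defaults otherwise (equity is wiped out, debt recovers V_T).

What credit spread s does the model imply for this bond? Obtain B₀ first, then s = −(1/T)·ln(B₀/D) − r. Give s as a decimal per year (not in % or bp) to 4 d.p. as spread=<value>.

d₁ = [ln(V₀/D) + (r + σ²/2)T] / (σ√T)
   = [ln(102.7191/70.5861) + (0.0223 + 0.5·0.1020²)·2.2725] / (0.1020·√2.2725)
   = [0.375165 + 0.062498] / 0.153763 = 2.846347
d₂ = d₁ − σ√T = 2.846347 − 0.153763 = 2.692584
N(d₁) = 0.997789,  N(d₂) = 0.996455,  e^(−rT) = 0.950586
E₀ = V₀·N(d₁) − D·e^(−rT)·N(d₂)
   = 102.7191·0.997789 − 70.5861·0.950586·0.996455 = 35.631682
B₀ = V₀ − E₀ = 102.7191 − 35.631682 = 67.087418
spread = −(1/T)·ln(B₀/D) − r = −(1/2.2725)·ln(67.087418/70.5861) − 0.0223 = 0.00007039

spread=0.0001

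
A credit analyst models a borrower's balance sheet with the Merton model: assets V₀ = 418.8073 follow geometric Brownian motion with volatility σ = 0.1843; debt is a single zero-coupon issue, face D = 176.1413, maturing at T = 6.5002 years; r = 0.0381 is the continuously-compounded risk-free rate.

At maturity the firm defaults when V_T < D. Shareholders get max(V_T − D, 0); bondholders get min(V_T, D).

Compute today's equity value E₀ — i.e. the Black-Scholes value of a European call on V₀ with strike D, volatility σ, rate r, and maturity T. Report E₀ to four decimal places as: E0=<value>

d₁ = [ln(V₀/D) + (r + σ²/2)T] / (σ√T)
   = [ln(418.8073/176.1413) + (0.0381 + 0.5·0.1843²)·6.5002] / (0.1843·√6.5002)
   = [0.866124 + 0.358052] / 0.469882 = 2.605286
d₂ = d₁ − σ√T = 2.605286 − 0.469882 = 2.135404
N(d₁) = 0.995410,  N(d₂) = 0.983636,  e^(−rT) = 0.780627
E₀ = V₀·N(d₁) − D·e^(−rT)·N(d₂)
   = 418.8073·0.995410 − 176.1413·0.780627·0.983636 = 281.634403

E0=281.6344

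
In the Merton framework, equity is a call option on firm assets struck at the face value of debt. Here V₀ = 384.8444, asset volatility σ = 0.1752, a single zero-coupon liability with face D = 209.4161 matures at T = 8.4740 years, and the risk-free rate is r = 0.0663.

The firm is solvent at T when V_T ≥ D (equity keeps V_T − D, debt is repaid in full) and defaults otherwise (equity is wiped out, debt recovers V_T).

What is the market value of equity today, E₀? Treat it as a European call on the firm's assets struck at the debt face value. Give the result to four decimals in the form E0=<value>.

E0=265.8382

d₁ = [ln(V₀/D) + (r + σ²/2)T] / (σ√T)
   = [ln(384.8444/209.4161) + (0.0663 + 0.5·0.1752²)·8.4740] / (0.1752·√8.4740)
   = [0.608516 + 0.691881] / 0.510010 = 2.549750
d₂ = d₁ − σ√T = 2.549750 − 0.510010 = 2.039741
N(d₁) = 0.994610,  N(d₂) = 0.979312,  e^(−rT) = 0.570167
E₀ = V₀·N(d₁) − D·e^(−rT)·N(d₂)
   = 384.8444·0.994610 − 209.4161·0.570167·0.979312 = 265.838164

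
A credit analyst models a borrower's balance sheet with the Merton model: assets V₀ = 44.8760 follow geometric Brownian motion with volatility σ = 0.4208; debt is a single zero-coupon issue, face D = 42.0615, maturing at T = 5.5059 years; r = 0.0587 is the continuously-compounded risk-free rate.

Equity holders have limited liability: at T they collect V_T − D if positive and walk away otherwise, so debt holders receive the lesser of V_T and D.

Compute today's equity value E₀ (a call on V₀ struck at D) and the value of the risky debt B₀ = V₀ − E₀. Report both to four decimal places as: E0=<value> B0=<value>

E0=22.4546 B0=22.4214

d₁ = [ln(V₀/D) + (r + σ²/2)T] / (σ√T)
   = [ln(44.8760/42.0615) + (0.0587 + 0.5·0.4208²)·5.5059] / (0.4208·√5.5059)
   = [0.064770 + 0.810668] / 0.987393 = 0.886617
d₂ = d₁ − σ√T = 0.886617 − 0.987393 = -0.100776
N(d₁) = 0.812357,  N(d₂) = 0.459864,  e^(−rT) = 0.723832
E₀ = V₀·N(d₁) − D·e^(−rT)·N(d₂)
   = 44.8760·0.812357 − 42.0615·0.723832·0.459864 = 22.454578
B₀ = V₀ − E₀ = 44.8760 − 22.454578 = 22.421422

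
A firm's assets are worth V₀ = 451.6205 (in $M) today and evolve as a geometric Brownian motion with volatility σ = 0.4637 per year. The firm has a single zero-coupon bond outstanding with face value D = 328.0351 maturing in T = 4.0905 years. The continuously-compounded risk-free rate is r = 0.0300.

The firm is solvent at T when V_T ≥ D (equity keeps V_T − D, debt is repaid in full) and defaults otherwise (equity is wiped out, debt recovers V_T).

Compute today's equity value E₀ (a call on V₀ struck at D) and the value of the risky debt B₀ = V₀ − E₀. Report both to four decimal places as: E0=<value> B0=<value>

E0=227.8882 B0=223.7323

d₁ = [ln(V₀/D) + (r + σ²/2)T] / (σ√T)
   = [ln(451.6205/328.0351) + (0.0300 + 0.5·0.4637²)·4.0905] / (0.4637·√4.0905)
   = [0.319722 + 0.562480] / 0.937833 = 0.940681
d₂ = d₁ − σ√T = 0.940681 − 0.937833 = 0.002849
N(d₁) = 0.826566,  N(d₂) = 0.501136,  e^(−rT) = 0.884516
E₀ = V₀·N(d₁) − D·e^(−rT)·N(d₂)
   = 451.6205·0.826566 − 328.0351·0.884516·0.501136 = 227.888248
B₀ = V₀ − E₀ = 451.6205 − 227.888248 = 223.732252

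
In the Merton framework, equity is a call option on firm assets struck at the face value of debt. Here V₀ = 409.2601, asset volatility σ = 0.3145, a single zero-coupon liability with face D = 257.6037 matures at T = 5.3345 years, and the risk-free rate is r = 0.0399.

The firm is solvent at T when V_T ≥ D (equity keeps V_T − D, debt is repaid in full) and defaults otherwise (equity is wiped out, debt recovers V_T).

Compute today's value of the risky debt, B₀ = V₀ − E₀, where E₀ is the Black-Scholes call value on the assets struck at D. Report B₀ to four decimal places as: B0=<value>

B0=188.8825

d₁ = [ln(V₀/D) + (r + σ²/2)T] / (σ√T)
   = [ln(409.2601/257.6037) + (0.0399 + 0.5·0.3145²)·5.3345] / (0.3145·√5.3345)
   = [0.462929 + 0.476665] / 0.726386 = 1.293518
d₂ = d₁ − σ√T = 1.293518 − 0.726386 = 0.567132
N(d₁) = 0.902084,  N(d₂) = 0.714688,  e^(−rT) = 0.808280
E₀ = V₀·N(d₁) − D·e^(−rT)·N(d₂)
   = 409.2601·0.902084 − 257.6037·0.808280·0.714688 = 220.377606
B₀ = V₀ − E₀ = 409.2601 − 220.377606 = 188.882494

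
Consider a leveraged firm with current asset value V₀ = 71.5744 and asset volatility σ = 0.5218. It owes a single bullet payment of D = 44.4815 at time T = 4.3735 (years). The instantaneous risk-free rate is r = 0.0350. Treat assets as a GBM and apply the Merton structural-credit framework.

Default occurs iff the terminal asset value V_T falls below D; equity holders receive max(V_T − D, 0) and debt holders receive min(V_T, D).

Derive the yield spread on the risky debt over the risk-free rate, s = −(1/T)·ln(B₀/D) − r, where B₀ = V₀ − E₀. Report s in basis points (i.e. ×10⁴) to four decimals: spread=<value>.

d₁ = [ln(V₀/D) + (r + σ²/2)T] / (σ√T)
   = [ln(71.5744/44.4815) + (0.0350 + 0.5·0.5218²)·4.3735] / (0.5218·√4.3735)
   = [0.475664 + 0.748470] / 1.091236 = 1.121787
d₂ = d₁ − σ√T = 1.121787 − 1.091236 = 0.030551
N(d₁) = 0.869024,  N(d₂) = 0.512186,  e^(−rT) = 0.858068
E₀ = V₀·N(d₁) − D·e^(−rT)·N(d₂)
   = 71.5744·0.869024 − 44.4815·0.858068·0.512186 = 42.650644
B₀ = V₀ − E₀ = 71.5744 − 42.650644 = 28.923756
spread = −(1/T)·ln(B₀/D) − r = −(1/4.3735)·ln(28.923756/44.4815) − 0.0350 = 0.06341320
in basis points: 0.06341320 × 10⁴ = 634.1320 bp

spread=634.1320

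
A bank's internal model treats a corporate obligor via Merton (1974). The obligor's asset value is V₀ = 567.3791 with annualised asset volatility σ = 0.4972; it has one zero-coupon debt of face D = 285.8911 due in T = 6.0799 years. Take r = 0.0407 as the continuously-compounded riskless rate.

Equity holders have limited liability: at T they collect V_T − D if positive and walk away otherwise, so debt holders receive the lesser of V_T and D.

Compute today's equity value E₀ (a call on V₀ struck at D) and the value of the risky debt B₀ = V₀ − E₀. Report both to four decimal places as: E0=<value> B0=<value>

d₁ = [ln(V₀/D) + (r + σ²/2)T] / (σ√T)
   = [ln(567.3791/285.8911) + (0.0407 + 0.5·0.4972²)·6.0799] / (0.4972·√6.0799)
   = [0.685417 + 0.998951] / 1.225969 = 1.373908
d₂ = d₁ − σ√T = 1.373908 − 1.225969 = 0.147939
N(d₁) = 0.915265,  N(d₂) = 0.558805,  e^(−rT) = 0.780788
E₀ = V₀·N(d₁) − D·e^(−rT)·N(d₂)
   = 567.3791·0.915265 − 285.8911·0.780788·0.558805 = 394.565624
B₀ = V₀ − E₀ = 567.3791 − 394.565624 = 172.813476

E0=394.5656 B0=172.8135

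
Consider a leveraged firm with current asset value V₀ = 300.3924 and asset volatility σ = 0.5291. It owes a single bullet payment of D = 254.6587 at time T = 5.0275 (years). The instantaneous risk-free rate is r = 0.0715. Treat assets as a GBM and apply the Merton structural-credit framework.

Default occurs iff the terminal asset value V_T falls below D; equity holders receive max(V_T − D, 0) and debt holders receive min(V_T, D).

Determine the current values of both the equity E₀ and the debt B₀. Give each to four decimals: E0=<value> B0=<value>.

d₁ = [ln(V₀/D) + (r + σ²/2)T] / (σ√T)
   = [ln(300.3924/254.6587) + (0.0715 + 0.5·0.5291²)·5.0275] / (0.5291·√5.0275)
   = [0.165165 + 1.063183] / 1.186353 = 1.035399
d₂ = d₁ − σ√T = 1.035399 − 1.186353 = -0.150954
N(d₁) = 0.849759,  N(d₂) = 0.440006,  e^(−rT) = 0.698049
E₀ = V₀·N(d₁) − D·e^(−rT)·N(d₂)
   = 300.3924·0.849759 − 254.6587·0.698049·0.440006 = 177.043712
B₀ = V₀ − E₀ = 300.3924 − 177.043712 = 123.348688

E0=177.0437 B0=123.3487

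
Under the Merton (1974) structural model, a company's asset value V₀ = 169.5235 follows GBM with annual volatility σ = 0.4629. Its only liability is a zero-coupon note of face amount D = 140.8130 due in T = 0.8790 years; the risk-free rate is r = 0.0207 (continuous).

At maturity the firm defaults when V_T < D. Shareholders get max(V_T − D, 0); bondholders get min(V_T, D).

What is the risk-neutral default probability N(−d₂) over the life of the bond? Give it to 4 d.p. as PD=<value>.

d₁ = [ln(V₀/D) + (r + σ²/2)T] / (σ√T)
   = [ln(169.5235/140.8130) + (0.0207 + 0.5·0.4629²)·0.8790] / (0.4629·√0.8790)
   = [0.185559 + 0.112370] / 0.433992 = 0.686484
d₂ = d₁ − σ√T = 0.686484 − 0.433992 = 0.252492
risk-neutral PD = N(−d₂) = N(-0.252492) = 0.400330

PD=0.4003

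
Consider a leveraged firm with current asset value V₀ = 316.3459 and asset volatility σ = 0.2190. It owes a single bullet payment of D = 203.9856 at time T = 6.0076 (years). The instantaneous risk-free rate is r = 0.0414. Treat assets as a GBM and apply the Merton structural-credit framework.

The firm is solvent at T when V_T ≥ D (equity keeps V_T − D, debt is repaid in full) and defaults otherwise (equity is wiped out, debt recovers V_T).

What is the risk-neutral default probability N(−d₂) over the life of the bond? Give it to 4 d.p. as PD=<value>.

PD=0.1557

d₁ = [ln(V₀/D) + (r + σ²/2)T] / (σ√T)
   = [ln(316.3459/203.9856) + (0.0414 + 0.5·0.2190²)·6.0076] / (0.2190·√6.0076)
   = [0.438787 + 0.392780] / 0.536778 = 1.549182
d₂ = d₁ − σ√T = 1.549182 − 0.536778 = 1.012404
risk-neutral PD = N(−d₂) = N(-1.012404) = 0.155672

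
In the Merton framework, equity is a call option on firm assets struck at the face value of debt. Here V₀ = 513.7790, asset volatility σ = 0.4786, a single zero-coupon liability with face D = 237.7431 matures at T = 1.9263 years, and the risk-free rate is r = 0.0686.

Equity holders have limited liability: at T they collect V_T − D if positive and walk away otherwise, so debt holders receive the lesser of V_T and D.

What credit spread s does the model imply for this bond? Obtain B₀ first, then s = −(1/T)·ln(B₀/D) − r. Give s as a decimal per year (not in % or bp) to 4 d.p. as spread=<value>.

d₁ = [ln(V₀/D) + (r + σ²/2)T] / (σ√T)
   = [ln(513.7790/237.7431) + (0.0686 + 0.5·0.4786²)·1.9263] / (0.4786·√1.9263)
   = [0.770603 + 0.352761] / 0.664255 = 1.691164
d₂ = d₁ − σ√T = 1.691164 − 0.664255 = 1.026910
N(d₁) = 0.954597,  N(d₂) = 0.847768,  e^(−rT) = 0.876215
E₀ = V₀·N(d₁) − D·e^(−rT)·N(d₂)
   = 513.7790·0.954597 − 237.7431·0.876215·0.847768 = 313.850007
B₀ = V₀ − E₀ = 513.7790 − 313.850007 = 199.928993
spread = −(1/T)·ln(B₀/D) − r = −(1/1.9263)·ln(199.928993/237.7431) − 0.0686 = 0.02132805

spread=0.0213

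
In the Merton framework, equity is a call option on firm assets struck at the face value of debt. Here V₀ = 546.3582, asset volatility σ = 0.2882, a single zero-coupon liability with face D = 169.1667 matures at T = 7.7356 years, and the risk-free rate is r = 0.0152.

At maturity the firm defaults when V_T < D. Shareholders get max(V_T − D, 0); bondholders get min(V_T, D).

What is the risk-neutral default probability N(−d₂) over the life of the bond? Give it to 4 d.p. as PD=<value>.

PD=0.1134

d₁ = [ln(V₀/D) + (r + σ²/2)T] / (σ√T)
   = [ln(546.3582/169.1667) + (0.0152 + 0.5·0.2882²)·7.7356] / (0.2882·√7.7356)
   = [1.172390 + 0.438838] / 0.801569 = 2.010092
d₂ = d₁ − σ√T = 2.010092 − 0.801569 = 1.208523
risk-neutral PD = N(−d₂) = N(-1.208523) = 0.113423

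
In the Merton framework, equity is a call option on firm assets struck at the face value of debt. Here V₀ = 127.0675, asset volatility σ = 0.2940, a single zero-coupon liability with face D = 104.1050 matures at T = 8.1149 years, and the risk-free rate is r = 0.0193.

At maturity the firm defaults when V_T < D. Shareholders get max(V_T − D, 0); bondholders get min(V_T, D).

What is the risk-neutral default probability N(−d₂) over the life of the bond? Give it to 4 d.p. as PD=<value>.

PD=0.4975

d₁ = [ln(V₀/D) + (r + σ²/2)T] / (σ√T)
   = [ln(127.0675/104.1050) + (0.0193 + 0.5·0.2940²)·8.1149] / (0.2940·√8.1149)
   = [0.199318 + 0.507327] / 0.837508 = 0.843748
d₂ = d₁ − σ√T = 0.843748 − 0.837508 = 0.006240
risk-neutral PD = N(−d₂) = N(-0.006240) = 0.497511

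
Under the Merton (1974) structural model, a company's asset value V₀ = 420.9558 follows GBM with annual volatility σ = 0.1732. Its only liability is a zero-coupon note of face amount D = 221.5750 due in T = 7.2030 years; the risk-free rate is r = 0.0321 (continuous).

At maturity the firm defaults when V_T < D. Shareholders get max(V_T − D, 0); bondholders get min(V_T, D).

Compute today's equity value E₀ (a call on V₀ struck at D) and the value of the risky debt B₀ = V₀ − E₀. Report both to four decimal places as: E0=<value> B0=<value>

E0=246.5703 B0=174.3855

d₁ = [ln(V₀/D) + (r + σ²/2)T] / (σ√T)
   = [ln(420.9558/221.5750) + (0.0321 + 0.5·0.1732²)·7.2030] / (0.1732·√7.2030)
   = [0.641767 + 0.339255] / 0.464841 = 2.110445
d₂ = d₁ − σ√T = 2.110445 − 0.464841 = 1.645604
N(d₁) = 0.982590,  N(d₂) = 0.950077,  e^(−rT) = 0.793568
E₀ = V₀·N(d₁) − D·e^(−rT)·N(d₂)
   = 420.9558·0.982590 − 221.5750·0.793568·0.950077 = 246.570308
B₀ = V₀ − E₀ = 420.9558 − 246.570308 = 174.385492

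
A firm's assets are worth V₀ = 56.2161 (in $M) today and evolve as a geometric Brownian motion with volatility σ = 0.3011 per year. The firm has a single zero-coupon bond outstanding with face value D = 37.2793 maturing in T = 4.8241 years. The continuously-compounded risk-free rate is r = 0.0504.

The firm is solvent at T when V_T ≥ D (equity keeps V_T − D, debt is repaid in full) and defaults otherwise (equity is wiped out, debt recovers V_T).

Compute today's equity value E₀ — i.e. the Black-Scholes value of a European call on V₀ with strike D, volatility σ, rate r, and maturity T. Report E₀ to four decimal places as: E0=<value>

E0=29.1874

d₁ = [ln(V₀/D) + (r + σ²/2)T] / (σ√T)
   = [ln(56.2161/37.2793) + (0.0504 + 0.5·0.3011²)·4.8241] / (0.3011·√4.8241)
   = [0.410765 + 0.461814] / 0.661331 = 1.319428
d₂ = d₁ − σ√T = 1.319428 − 0.661331 = 0.658097
N(d₁) = 0.906487,  N(d₂) = 0.744762,  e^(−rT) = 0.784166
E₀ = V₀·N(d₁) − D·e^(−rT)·N(d₂)
   = 56.2161·0.906487 − 37.2793·0.784166·0.744762 = 29.187415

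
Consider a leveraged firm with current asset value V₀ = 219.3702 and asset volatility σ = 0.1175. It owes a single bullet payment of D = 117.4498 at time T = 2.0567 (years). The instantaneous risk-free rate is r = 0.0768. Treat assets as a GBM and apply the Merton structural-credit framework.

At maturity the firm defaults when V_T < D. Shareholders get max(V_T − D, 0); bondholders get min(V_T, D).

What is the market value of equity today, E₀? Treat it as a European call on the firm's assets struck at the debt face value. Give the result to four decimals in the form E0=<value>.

E0=119.0812

d₁ = [ln(V₀/D) + (r + σ²/2)T] / (σ√T)
   = [ln(219.3702/117.4498) + (0.0768 + 0.5·0.1175²)·2.0567] / (0.1175·√2.0567)
   = [0.624750 + 0.172152] / 0.168509 = 4.729133
d₂ = d₁ − σ√T = 4.729133 − 0.168509 = 4.560624
N(d₁) = 0.999999,  N(d₂) = 0.999997,  e^(−rT) = 0.853889
E₀ = V₀·N(d₁) − D·e^(−rT)·N(d₂)
   = 219.3702·0.999999 − 117.4498·0.853889·0.999997 = 119.081165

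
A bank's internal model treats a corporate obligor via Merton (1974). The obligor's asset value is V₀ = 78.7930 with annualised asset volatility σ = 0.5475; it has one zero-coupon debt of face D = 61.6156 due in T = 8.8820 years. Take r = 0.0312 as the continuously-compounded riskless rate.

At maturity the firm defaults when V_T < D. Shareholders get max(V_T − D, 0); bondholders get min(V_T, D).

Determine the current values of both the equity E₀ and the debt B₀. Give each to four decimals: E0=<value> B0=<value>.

d₁ = [ln(V₀/D) + (r + σ²/2)T] / (σ√T)
   = [ln(78.7930/61.6156) + (0.0312 + 0.5·0.5475²)·8.8820] / (0.5475·√8.8820)
   = [0.245909 + 1.608336] / 1.631697 = 1.136391
d₂ = d₁ − σ√T = 1.136391 − 1.631697 = -0.495306
N(d₁) = 0.872103,  N(d₂) = 0.310192,  e^(−rT) = 0.757965
E₀ = V₀·N(d₁) − D·e^(−rT)·N(d₂)
   = 78.7930·0.872103 − 61.6156·0.757965·0.310192 = 54.228922
B₀ = V₀ − E₀ = 78.7930 − 54.228922 = 24.564078

E0=54.2289 B0=24.5641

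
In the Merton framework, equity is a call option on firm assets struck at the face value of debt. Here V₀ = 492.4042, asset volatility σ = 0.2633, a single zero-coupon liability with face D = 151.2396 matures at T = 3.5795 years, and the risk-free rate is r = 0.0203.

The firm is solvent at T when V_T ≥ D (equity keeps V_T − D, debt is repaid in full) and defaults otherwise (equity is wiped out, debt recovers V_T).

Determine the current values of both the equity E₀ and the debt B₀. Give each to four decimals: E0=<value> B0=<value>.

d₁ = [ln(V₀/D) + (r + σ²/2)T] / (σ√T)
   = [ln(492.4042/151.2396) + (0.0203 + 0.5·0.2633²)·3.5795] / (0.2633·√3.5795)
   = [1.180435 + 0.196742] / 0.498152 = 2.764569
d₂ = d₁ − σ√T = 2.764569 − 0.498152 = 2.266417
N(d₁) = 0.997150,  N(d₂) = 0.988287,  e^(−rT) = 0.929913
E₀ = V₀·N(d₁) − D·e^(−rT)·N(d₂)
   = 492.4042·0.997150 − 151.2396·0.929913·0.988287 = 352.008475
B₀ = V₀ − E₀ = 492.4042 − 352.008475 = 140.395725

E0=352.0085 B0=140.3957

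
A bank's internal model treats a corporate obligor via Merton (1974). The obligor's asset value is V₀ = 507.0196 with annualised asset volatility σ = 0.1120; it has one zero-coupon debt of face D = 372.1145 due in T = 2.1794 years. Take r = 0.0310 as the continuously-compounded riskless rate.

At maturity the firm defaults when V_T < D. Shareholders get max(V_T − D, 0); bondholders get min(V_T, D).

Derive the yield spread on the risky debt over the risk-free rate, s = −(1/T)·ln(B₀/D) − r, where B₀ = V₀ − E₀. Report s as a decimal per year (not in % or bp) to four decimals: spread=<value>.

d₁ = [ln(V₀/D) + (r + σ²/2)T] / (σ√T)
   = [ln(507.0196/372.1145) + (0.0310 + 0.5·0.1120²)·2.1794] / (0.1120·√2.1794)
   = [0.309348 + 0.081231] / 0.165343 = 2.362229
d₂ = d₁ − σ√T = 2.362229 − 0.165343 = 2.196886
N(d₁) = 0.990917,  N(d₂) = 0.985986,  e^(−rT) = 0.934670
E₀ = V₀·N(d₁) − D·e^(−rT)·N(d₂)
   = 507.0196·0.990917 − 372.1145·0.934670·0.985986 = 159.484342
B₀ = V₀ − E₀ = 507.0196 − 159.484342 = 347.535258
spread = −(1/T)·ln(B₀/D) − r = −(1/2.1794)·ln(347.535258/372.1145) − 0.0310 = 0.00035518

spread=0.0004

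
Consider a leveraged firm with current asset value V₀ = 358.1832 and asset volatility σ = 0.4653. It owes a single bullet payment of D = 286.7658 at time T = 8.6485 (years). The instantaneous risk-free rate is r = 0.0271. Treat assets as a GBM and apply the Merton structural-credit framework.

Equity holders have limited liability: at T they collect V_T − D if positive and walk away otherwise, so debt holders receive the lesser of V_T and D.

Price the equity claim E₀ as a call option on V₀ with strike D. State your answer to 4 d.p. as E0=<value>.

E0=220.5479

d₁ = [ln(V₀/D) + (r + σ²/2)T] / (σ√T)
   = [ln(358.1832/286.7658) + (0.0271 + 0.5·0.4653²)·8.6485] / (0.4653·√8.6485)
   = [0.222379 + 1.170592] / 1.368370 = 1.017978
d₂ = d₁ − σ√T = 1.017978 − 1.368370 = -0.350391
N(d₁) = 0.845656,  N(d₂) = 0.363023,  e^(−rT) = 0.791066
E₀ = V₀·N(d₁) − D·e^(−rT)·N(d₂)
   = 358.1832·0.845656 − 286.7658·0.791066·0.363023 = 220.547866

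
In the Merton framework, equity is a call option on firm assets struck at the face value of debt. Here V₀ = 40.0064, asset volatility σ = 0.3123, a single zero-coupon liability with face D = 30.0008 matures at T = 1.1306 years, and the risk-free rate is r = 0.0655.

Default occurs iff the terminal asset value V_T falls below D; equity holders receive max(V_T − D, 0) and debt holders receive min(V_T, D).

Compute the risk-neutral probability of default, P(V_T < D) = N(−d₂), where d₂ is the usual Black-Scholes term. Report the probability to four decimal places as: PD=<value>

d₁ = [ln(V₀/D) + (r + σ²/2)T] / (σ√T)
   = [ln(40.0064/30.0008) + (0.0655 + 0.5·0.3123²)·1.1306] / (0.3123·√1.1306)
   = [0.287815 + 0.129189] / 0.332068 = 1.255781
d₂ = d₁ − σ√T = 1.255781 − 0.332068 = 0.923713
risk-neutral PD = N(−d₂) = N(-0.923713) = 0.177818

PD=0.1778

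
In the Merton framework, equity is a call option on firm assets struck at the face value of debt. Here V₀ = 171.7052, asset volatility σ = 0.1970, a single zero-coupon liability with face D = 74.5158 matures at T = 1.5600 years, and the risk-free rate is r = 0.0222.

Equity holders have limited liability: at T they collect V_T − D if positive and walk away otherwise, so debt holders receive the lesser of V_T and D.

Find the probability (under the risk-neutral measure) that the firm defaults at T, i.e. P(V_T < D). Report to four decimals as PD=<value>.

d₁ = [ln(V₀/D) + (r + σ²/2)T] / (σ√T)
   = [ln(171.7052/74.5158) + (0.0222 + 0.5·0.1970²)·1.5600] / (0.1970·√1.5600)
   = [0.834768 + 0.064903] / 0.246053 = 3.656412
d₂ = d₁ − σ√T = 3.656412 − 0.246053 = 3.410359
risk-neutral PD = N(−d₂) = N(-3.410359) = 0.000324

PD=0.0003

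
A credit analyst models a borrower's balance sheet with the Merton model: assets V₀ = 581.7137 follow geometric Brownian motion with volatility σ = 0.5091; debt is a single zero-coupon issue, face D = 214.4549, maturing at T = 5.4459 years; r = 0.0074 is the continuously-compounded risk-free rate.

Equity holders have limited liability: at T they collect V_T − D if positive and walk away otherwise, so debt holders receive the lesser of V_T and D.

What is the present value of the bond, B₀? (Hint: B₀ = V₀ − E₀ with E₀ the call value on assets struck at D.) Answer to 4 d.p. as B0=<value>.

d₁ = [ln(V₀/D) + (r + σ²/2)T] / (σ√T)
   = [ln(581.7137/214.4549) + (0.0074 + 0.5·0.5091²)·5.4459] / (0.5091·√5.4459)
   = [0.997879 + 0.746041] / 1.188059 = 1.467874
d₂ = d₁ − σ√T = 1.467874 − 1.188059 = 0.279815
N(d₁) = 0.928931,  N(d₂) = 0.610190,  e^(−rT) = 0.960502
E₀ = V₀·N(d₁) − D·e^(−rT)·N(d₂)
   = 581.7137·0.928931 − 214.4549·0.960502·0.610190 = 414.682142
B₀ = V₀ − E₀ = 581.7137 − 414.682142 = 167.031558

B0=167.0316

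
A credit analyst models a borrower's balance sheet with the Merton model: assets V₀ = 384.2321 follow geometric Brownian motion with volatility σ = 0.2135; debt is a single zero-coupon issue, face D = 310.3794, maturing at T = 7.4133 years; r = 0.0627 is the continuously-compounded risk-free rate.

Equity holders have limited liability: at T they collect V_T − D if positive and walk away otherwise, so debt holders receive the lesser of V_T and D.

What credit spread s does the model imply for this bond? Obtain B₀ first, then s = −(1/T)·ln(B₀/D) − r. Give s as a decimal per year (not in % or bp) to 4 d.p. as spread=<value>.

spread=0.0066

d₁ = [ln(V₀/D) + (r + σ²/2)T] / (σ√T)
   = [ln(384.2321/310.3794) + (0.0627 + 0.5·0.2135²)·7.4133] / (0.2135·√7.4133)
   = [0.213451 + 0.633771] / 0.581304 = 1.457451
d₂ = d₁ − σ√T = 1.457451 − 0.581304 = 0.876146
N(d₁) = 0.927504,  N(d₂) = 0.809525,  e^(−rT) = 0.628252
E₀ = V₀·N(d₁) − D·e^(−rT)·N(d₂)
   = 384.2321·0.927504 − 310.3794·0.628252·0.809525 = 198.522335
B₀ = V₀ − E₀ = 384.2321 − 198.522335 = 185.709765
spread = −(1/T)·ln(B₀/D) − r = −(1/7.4133)·ln(185.709765/310.3794) − 0.0627 = 0.00658229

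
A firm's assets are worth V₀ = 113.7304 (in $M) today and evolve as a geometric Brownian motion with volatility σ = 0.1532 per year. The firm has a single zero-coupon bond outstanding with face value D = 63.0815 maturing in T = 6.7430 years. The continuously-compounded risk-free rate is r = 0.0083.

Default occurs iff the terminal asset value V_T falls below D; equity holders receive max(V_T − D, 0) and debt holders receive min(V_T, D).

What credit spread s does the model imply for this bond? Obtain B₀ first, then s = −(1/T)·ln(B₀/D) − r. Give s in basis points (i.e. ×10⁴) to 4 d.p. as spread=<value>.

d₁ = [ln(V₀/D) + (r + σ²/2)T] / (σ√T)
   = [ln(113.7304/63.0815) + (0.0083 + 0.5·0.1532²)·6.7430] / (0.1532·√6.7430)
   = [0.589403 + 0.135097] / 0.397819 = 1.821181
d₂ = d₁ − σ√T = 1.821181 − 0.397819 = 1.423362
N(d₁) = 0.965710,  N(d₂) = 0.922684,  e^(−rT) = 0.945570
E₀ = V₀·N(d₁) − D·e^(−rT)·N(d₂)
   = 113.7304·0.965710 − 63.0815·0.945570·0.922684 = 54.794341
B₀ = V₀ − E₀ = 113.7304 − 54.794341 = 58.936059
spread = −(1/T)·ln(B₀/D) − r = −(1/6.7430)·ln(58.936059/63.0815) − 0.0083 = 0.00178074
in basis points: 0.00178074 × 10⁴ = 17.8074 bp

spread=17.8074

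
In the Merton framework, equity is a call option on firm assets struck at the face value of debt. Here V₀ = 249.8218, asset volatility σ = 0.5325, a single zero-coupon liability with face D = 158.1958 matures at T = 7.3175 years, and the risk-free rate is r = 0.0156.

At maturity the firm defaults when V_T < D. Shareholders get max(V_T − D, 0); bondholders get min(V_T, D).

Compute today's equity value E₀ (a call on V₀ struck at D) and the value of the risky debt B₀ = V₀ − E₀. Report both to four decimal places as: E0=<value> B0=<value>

E0=164.1801 B0=85.6417

d₁ = [ln(V₀/D) + (r + σ²/2)T] / (σ√T)
   = [ln(249.8218/158.1958) + (0.0156 + 0.5·0.5325²)·7.3175] / (0.5325·√7.3175)
   = [0.456914 + 1.151614] / 1.440459 = 1.116678
d₂ = d₁ − σ√T = 1.116678 − 1.440459 = -0.323782
N(d₁) = 0.867934,  N(d₂) = 0.373052,  e^(−rT) = 0.892121
E₀ = V₀·N(d₁) − D·e^(−rT)·N(d₂)
   = 249.8218·0.867934 − 158.1958·0.892121·0.373052 = 164.180076
B₀ = V₀ − E₀ = 249.8218 − 164.180076 = 85.641724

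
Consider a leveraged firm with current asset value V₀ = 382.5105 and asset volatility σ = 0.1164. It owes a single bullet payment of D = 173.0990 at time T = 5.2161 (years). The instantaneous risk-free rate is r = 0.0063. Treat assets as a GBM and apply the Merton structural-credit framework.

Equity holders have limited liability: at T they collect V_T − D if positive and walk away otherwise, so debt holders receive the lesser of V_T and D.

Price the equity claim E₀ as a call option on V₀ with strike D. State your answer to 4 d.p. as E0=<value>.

d₁ = [ln(V₀/D) + (r + σ²/2)T] / (σ√T)
   = [ln(382.5105/173.0990) + (0.0063 + 0.5·0.1164²)·5.2161] / (0.1164·√5.2161)
   = [0.792892 + 0.068198] / 0.265843 = 3.239088
d₂ = d₁ − σ√T = 3.239088 − 0.265843 = 2.973244
N(d₁) = 0.999400,  N(d₂) = 0.998527,  e^(−rT) = 0.967673
E₀ = V₀·N(d₁) − D·e^(−rT)·N(d₂)
   = 382.5105·0.999400 − 173.0990·0.967673·0.998527 = 215.024785

E0=215.0248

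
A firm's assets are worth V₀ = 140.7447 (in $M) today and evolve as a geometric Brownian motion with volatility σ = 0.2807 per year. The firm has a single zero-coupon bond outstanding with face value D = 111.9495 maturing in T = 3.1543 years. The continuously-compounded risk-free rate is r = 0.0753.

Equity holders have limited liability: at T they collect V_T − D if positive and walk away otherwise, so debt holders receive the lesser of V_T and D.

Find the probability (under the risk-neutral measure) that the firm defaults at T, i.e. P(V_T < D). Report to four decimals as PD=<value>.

d₁ = [ln(V₀/D) + (r + σ²/2)T] / (σ√T)
   = [ln(140.7447/111.9495) + (0.0753 + 0.5·0.2807²)·3.1543] / (0.2807·√3.1543)
   = [0.228900 + 0.361786] / 0.498533 = 1.184849
d₂ = d₁ − σ√T = 1.184849 − 0.498533 = 0.686316
risk-neutral PD = N(−d₂) = N(-0.686316) = 0.246257

PD=0.2463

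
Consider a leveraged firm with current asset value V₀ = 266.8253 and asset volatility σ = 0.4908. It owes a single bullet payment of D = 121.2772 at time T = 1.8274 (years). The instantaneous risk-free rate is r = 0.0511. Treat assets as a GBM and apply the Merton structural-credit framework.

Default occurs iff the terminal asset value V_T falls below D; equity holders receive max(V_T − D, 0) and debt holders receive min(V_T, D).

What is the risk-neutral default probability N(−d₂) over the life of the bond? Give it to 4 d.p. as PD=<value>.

PD=0.1593

d₁ = [ln(V₀/D) + (r + σ²/2)T] / (σ√T)
   = [ln(266.8253/121.2772) + (0.0511 + 0.5·0.4908²)·1.8274] / (0.4908·√1.8274)
   = [0.788515 + 0.313476] / 0.663470 = 1.660952
d₂ = d₁ − σ√T = 1.660952 − 0.663470 = 0.997481
risk-neutral PD = N(−d₂) = N(-0.997481) = 0.159265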